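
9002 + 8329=17331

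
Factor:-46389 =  - 3^1*7^1*47^2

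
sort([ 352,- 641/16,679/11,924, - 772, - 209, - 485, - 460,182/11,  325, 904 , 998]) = [-772, - 485,-460, - 209,- 641/16,182/11,679/11,325, 352, 904, 924, 998]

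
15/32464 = 15/32464 = 0.00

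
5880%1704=768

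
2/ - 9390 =-1  +  4694/4695 = - 0.00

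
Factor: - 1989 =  - 3^2 *13^1 * 17^1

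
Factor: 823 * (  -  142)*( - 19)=2^1*19^1*71^1*823^1 = 2220454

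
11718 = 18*651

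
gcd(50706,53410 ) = 2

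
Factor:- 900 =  -2^2*3^2*5^2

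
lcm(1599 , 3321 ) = 43173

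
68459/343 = 68459/343 = 199.59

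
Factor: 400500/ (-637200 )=-445/708 = -2^(-2 )*3^(  -  1 )*5^1*59^(-1)*89^1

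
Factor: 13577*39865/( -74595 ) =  - 108249421/14919 = - 3^( - 1)*7^1*17^1* 67^1*4973^ ( - 1)*13577^1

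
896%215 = 36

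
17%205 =17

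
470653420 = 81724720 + 388928700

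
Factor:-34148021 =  -1279^1*26699^1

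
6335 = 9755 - 3420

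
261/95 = 261/95 = 2.75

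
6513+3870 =10383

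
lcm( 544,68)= 544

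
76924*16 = 1230784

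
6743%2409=1925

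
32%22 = 10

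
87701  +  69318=157019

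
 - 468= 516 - 984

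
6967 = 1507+5460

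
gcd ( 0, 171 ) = 171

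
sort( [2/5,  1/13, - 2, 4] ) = [ - 2,1/13, 2/5 , 4]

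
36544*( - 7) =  -255808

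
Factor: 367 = 367^1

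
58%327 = 58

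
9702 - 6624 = 3078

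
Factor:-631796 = -2^2*11^1*83^1*173^1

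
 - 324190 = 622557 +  - 946747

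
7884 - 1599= 6285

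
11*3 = 33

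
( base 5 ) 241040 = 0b10001010111111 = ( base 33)85i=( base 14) 3355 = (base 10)8895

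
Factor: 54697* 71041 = 3885729577 = 19^1*83^1*659^1 * 3739^1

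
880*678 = 596640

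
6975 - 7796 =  - 821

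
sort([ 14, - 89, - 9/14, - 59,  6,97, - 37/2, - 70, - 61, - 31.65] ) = [ - 89,  -  70, - 61, - 59 , - 31.65, - 37/2,  -  9/14,6, 14, 97]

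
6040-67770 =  - 61730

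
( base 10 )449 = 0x1C1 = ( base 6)2025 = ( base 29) fe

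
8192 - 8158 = 34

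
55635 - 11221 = 44414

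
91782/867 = 30594/289= 105.86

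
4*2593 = 10372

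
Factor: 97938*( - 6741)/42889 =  - 2^1*3^4*11^( - 1 )*107^1 * 557^( - 1) *5441^1 = - 94314294/6127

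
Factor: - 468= - 2^2*3^2*13^1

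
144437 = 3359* 43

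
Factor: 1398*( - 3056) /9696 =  - 101^ ( - 1) * 191^1* 233^1  =  - 44503/101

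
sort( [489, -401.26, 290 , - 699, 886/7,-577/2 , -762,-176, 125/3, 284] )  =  [ - 762,  -  699, - 401.26,  -  577/2,  -  176, 125/3,886/7, 284,290, 489 ]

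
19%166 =19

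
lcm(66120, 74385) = 595080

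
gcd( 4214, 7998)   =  86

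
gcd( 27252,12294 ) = 18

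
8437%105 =37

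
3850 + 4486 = 8336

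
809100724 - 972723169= - 163622445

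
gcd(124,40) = 4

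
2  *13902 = 27804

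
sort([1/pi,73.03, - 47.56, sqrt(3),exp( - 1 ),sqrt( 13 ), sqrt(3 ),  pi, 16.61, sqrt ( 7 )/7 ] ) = [ - 47.56, 1/pi,exp( - 1 ), sqrt(7 )/7,sqrt(3 ), sqrt(3),pi, sqrt(13 ), 16.61,73.03] 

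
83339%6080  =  4299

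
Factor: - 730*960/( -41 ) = 700800/41 =2^7 * 3^1*5^2* 41^ ( - 1)*73^1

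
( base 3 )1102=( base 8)46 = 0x26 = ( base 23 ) 1f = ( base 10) 38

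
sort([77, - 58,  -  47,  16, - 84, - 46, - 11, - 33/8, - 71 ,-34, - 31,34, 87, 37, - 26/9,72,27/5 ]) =[ - 84 , - 71,-58,-47, - 46, - 34, - 31, - 11, - 33/8, - 26/9, 27/5,16, 34, 37, 72,  77,87 ] 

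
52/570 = 26/285= 0.09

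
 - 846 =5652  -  6498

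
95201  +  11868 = 107069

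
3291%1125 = 1041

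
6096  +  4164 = 10260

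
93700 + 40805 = 134505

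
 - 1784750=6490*( - 275)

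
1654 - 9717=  - 8063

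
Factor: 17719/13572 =47/36 =2^ ( - 2 )*3^( - 2 )*47^1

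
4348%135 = 28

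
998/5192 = 499/2596 = 0.19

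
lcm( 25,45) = 225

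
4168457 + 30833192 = 35001649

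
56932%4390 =4252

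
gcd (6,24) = 6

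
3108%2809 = 299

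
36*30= 1080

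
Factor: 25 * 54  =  2^1 * 3^3*5^2 = 1350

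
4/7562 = 2/3781  =  0.00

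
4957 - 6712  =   - 1755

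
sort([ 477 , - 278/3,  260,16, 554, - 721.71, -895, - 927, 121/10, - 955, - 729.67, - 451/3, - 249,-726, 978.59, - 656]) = [ - 955, - 927, - 895, - 729.67, - 726,-721.71, - 656, - 249, - 451/3 ,-278/3 , 121/10 , 16, 260,477,554,978.59 ]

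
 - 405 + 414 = 9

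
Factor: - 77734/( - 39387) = 2^1*3^( - 1)*19^( - 1 )*691^( - 1)*38867^1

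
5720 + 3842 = 9562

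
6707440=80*83843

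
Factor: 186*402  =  74772 = 2^2*3^2*31^1*67^1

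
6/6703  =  6/6703=0.00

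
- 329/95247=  - 329/95247 = - 0.00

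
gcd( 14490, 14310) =90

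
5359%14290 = 5359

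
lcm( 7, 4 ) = 28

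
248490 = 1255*198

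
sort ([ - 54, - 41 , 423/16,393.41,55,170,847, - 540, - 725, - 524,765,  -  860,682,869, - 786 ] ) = [- 860, - 786,-725, - 540,- 524,  -  54, - 41, 423/16,55,170,393.41, 682, 765,847,869] 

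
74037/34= 2177 +19/34 =2177.56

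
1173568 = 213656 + 959912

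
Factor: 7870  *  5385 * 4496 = 2^5 * 3^1*5^2*281^1*359^1 * 787^1 = 190540255200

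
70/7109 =70/7109 = 0.01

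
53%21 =11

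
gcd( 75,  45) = 15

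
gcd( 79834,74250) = 2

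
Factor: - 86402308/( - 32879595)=2^2*3^ (-1) * 5^( - 1 )*7^(-1 )*19^( - 1) * 43^1*16481^( - 1)*502339^1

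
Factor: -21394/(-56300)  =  19/50=2^( - 1)*5^(  -  2)*19^1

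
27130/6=13565/3 =4521.67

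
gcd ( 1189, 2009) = 41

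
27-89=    - 62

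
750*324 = 243000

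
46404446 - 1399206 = 45005240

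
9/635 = 9/635= 0.01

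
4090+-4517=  - 427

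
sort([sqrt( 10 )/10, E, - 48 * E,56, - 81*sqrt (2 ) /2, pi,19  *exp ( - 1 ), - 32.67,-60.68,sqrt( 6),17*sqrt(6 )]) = [ - 48*E, - 60.68, - 81*sqrt( 2)/2, - 32.67, sqrt(10) /10,sqrt( 6) , E, pi, 19*exp( - 1),17*sqrt( 6), 56]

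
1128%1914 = 1128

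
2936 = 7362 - 4426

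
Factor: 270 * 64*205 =2^7*3^3*5^2*41^1= 3542400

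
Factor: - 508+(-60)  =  -568 = -  2^3*71^1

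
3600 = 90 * 40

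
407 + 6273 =6680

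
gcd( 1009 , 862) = 1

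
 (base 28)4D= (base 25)50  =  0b1111101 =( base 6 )325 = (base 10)125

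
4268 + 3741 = 8009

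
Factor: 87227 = 7^1*17^1*733^1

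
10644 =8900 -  - 1744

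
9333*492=4591836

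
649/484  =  1 +15/44  =  1.34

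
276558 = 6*46093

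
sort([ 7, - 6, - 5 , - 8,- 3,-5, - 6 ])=[  -  8, - 6 , - 6, - 5, - 5,  -  3,7]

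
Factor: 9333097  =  9333097^1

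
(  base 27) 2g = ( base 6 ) 154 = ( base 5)240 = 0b1000110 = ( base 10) 70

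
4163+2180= 6343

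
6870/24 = 1145/4 = 286.25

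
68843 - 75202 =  - 6359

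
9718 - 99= 9619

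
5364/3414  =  894/569 = 1.57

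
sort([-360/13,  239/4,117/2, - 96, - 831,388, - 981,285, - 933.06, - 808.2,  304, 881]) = [ - 981,-933.06,-831,  -  808.2, - 96, -360/13, 117/2, 239/4,  285, 304, 388, 881]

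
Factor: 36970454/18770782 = 43^1*73^(-1)*83^ ( - 1)*1549^ ( - 1)*429889^1  =  18485227/9385391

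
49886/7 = 49886/7 = 7126.57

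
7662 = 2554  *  3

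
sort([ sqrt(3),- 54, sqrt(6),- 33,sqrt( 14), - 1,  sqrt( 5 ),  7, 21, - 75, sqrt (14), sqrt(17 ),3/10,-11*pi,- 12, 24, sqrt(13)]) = [ - 75 ,- 54, -11* pi,-33, - 12, - 1, 3/10  ,  sqrt( 3), sqrt(5), sqrt( 6 ),  sqrt ( 13 ), sqrt(14), sqrt(14) , sqrt (17), 7,21, 24 ]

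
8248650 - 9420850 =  - 1172200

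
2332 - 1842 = 490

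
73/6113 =73/6113 = 0.01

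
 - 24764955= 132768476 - 157533431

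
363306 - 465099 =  - 101793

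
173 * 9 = 1557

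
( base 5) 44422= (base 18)9AG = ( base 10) 3112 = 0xC28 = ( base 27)477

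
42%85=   42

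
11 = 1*11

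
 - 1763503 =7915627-9679130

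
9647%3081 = 404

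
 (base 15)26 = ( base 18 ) 20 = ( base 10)36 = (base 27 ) 19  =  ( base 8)44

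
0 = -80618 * 0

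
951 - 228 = 723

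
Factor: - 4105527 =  - 3^1 * 1368509^1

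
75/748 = 75/748 = 0.10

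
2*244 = 488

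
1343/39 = 1343/39 = 34.44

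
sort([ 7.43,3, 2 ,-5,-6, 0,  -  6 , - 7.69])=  [- 7.69, - 6, - 6,- 5,  0,2,3, 7.43]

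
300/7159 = 300/7159 = 0.04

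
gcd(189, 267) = 3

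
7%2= 1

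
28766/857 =28766/857  =  33.57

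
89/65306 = 89/65306 = 0.00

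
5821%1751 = 568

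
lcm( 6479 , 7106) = 220286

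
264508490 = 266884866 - 2376376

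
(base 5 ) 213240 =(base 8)16230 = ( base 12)42A0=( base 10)7320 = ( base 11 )5555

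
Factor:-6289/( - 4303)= 13^( - 1) * 19^1 = 19/13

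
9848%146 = 66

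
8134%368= 38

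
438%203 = 32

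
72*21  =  1512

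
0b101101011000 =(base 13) 1425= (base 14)10B6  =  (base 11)2200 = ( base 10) 2904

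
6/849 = 2/283 = 0.01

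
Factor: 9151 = 9151^1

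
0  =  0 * 11652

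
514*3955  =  2032870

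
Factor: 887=887^1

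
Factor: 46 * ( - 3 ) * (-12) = 1656 = 2^3 *3^2*23^1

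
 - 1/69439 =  - 1 + 69438/69439 = - 0.00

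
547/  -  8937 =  - 1 + 8390/8937= - 0.06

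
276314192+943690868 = 1220005060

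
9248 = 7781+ 1467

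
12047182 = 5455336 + 6591846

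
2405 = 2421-16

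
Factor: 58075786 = 2^1 *691^1 * 42023^1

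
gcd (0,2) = 2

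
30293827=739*40993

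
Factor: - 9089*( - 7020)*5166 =2^3  *3^5 * 5^1*7^1*13^1 *41^1*61^1*149^1 = 329615493480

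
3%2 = 1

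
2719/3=906+1/3=906.33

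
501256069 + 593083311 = 1094339380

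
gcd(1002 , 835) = 167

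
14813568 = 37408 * 396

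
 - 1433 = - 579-854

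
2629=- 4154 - - 6783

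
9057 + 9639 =18696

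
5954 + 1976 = 7930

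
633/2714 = 633/2714 =0.23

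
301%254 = 47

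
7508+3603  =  11111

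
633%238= 157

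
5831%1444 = 55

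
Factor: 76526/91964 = 461/554  =  2^( - 1)*277^( - 1 )*461^1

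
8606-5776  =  2830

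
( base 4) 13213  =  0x1E7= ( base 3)200001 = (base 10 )487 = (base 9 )601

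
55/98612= 55/98612=0.00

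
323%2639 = 323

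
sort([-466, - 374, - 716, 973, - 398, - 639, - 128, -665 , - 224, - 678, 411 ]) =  [ - 716, - 678, - 665,- 639, - 466,-398, - 374, - 224 , - 128, 411,973] 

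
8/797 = 8/797 = 0.01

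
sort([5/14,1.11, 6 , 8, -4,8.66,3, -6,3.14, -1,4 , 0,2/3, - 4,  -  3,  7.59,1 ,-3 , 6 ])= [ - 6 , -4, - 4, - 3 , - 3,  -  1, 0, 5/14,2/3  ,  1, 1.11,3, 3.14, 4, 6,6,7.59, 8,8.66]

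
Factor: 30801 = 3^1*10267^1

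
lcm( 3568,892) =3568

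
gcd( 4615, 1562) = 71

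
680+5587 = 6267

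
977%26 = 15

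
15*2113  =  31695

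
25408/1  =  25408 = 25408.00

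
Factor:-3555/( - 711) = 5^1= 5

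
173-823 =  -650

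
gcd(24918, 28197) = 3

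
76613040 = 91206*840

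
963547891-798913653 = 164634238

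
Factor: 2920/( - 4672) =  - 5/8= - 2^( - 3 )*5^1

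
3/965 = 3/965= 0.00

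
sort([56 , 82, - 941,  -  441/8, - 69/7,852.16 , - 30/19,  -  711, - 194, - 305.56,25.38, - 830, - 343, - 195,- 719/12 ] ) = [-941, - 830, - 711, - 343, - 305.56, - 195, - 194, - 719/12, - 441/8,-69/7,- 30/19, 25.38,56, 82 , 852.16 ]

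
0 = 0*60595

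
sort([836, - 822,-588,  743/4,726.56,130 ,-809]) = [-822, - 809, - 588,130, 743/4,726.56,836]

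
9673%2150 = 1073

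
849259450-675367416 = 173892034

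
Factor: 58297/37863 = 3^( - 2 )*7^( - 1)* 97^1 = 97/63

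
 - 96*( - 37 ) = 3552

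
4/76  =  1/19 = 0.05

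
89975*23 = 2069425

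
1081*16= 17296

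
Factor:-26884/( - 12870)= 2^1 * 3^( - 2) * 5^(  -  1)*47^1 = 94/45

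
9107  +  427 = 9534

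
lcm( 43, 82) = 3526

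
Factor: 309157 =309157^1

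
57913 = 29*1997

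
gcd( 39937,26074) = 1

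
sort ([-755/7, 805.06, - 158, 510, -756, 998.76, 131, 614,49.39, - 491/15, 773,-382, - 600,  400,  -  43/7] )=[ - 756 ,-600, - 382,-158,-755/7,-491/15, - 43/7, 49.39, 131,400, 510, 614, 773, 805.06,998.76]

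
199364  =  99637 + 99727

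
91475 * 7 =640325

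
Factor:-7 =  - 7^1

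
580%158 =106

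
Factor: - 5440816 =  - 2^4*17^1*83^1*241^1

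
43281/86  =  503 + 23/86  =  503.27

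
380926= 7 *54418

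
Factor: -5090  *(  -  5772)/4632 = 1224145/193 = 5^1*13^1*37^1*193^ (-1)*509^1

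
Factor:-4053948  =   - 2^2*3^1*293^1* 1153^1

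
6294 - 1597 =4697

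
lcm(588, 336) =2352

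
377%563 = 377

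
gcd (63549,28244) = 7061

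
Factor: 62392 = 2^3 * 11^1*709^1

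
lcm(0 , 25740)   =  0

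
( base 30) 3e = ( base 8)150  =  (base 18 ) 5E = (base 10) 104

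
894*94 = 84036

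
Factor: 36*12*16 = 6912=2^8*3^3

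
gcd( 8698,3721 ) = 1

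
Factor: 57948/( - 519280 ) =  - 14487/129820=   - 2^ ( - 2)*3^1*5^(  -  1)*11^1*439^1*6491^( - 1) 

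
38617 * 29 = 1119893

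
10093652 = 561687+9531965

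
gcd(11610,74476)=86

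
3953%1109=626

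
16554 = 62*267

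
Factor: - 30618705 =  - 3^1*5^1 *13^1*157019^1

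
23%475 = 23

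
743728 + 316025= 1059753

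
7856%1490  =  406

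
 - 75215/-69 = 75215/69 = 1090.07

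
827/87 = 827/87 = 9.51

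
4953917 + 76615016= 81568933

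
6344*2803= 17782232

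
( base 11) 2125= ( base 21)67h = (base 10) 2810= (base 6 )21002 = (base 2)101011111010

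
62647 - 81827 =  - 19180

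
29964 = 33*908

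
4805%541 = 477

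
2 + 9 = 11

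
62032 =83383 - 21351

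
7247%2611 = 2025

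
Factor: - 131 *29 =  - 29^1*131^1 = - 3799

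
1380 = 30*46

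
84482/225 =375 + 107/225 = 375.48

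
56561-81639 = -25078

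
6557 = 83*79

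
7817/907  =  8 + 561/907  =  8.62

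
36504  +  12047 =48551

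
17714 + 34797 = 52511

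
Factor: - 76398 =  - 2^1*3^1*7^1*17^1*107^1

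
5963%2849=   265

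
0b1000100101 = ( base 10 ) 549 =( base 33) gl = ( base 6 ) 2313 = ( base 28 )JH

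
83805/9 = 27935/3  =  9311.67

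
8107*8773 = 71122711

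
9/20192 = 9/20192 = 0.00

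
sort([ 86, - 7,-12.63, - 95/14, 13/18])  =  [ - 12.63, - 7,-95/14,13/18,86]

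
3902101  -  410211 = 3491890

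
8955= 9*995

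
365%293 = 72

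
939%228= 27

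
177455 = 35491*5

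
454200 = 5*90840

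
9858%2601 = 2055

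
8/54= 4/27 = 0.15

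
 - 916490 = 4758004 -5674494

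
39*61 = 2379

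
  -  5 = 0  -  5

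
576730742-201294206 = 375436536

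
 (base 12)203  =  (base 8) 443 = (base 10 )291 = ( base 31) 9c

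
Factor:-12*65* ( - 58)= 2^3*3^1*5^1*13^1*29^1= 45240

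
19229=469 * 41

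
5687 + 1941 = 7628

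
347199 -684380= -337181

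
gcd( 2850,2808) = 6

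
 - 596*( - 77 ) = 45892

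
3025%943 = 196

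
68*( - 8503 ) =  -578204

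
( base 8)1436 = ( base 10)798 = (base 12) 566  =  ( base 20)1ji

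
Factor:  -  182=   -  2^1*7^1*13^1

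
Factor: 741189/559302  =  2^(  -  1)*31^( - 2) * 97^( - 1)*107^1*2309^1 = 247063/186434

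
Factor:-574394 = - 2^1  *43^1 * 6679^1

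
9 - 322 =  - 313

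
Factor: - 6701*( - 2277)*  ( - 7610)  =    -  2^1*3^2*5^1*11^1*23^1*761^1  *  6701^1 = - 116114726970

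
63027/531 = 118+41/59= 118.69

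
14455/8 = 1806 + 7/8 = 1806.88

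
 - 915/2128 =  - 915/2128=- 0.43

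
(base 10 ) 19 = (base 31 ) j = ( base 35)j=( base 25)J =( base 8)23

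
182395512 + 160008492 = 342404004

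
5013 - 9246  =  -4233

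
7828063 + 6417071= 14245134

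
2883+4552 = 7435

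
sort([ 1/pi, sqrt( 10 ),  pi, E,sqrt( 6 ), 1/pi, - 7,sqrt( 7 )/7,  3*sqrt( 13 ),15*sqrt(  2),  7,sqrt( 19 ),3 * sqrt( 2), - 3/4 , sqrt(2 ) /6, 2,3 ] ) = [ - 7, - 3/4,sqrt( 2 )/6,  1/pi,  1/pi , sqrt( 7 )/7,2,sqrt (6),E,3, pi,sqrt ( 10 ), 3*sqrt ( 2 ),sqrt( 19 ), 7 , 3*sqrt( 13),15*sqrt(2 )] 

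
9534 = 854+8680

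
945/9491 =945/9491 = 0.10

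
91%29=4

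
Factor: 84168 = 2^3*3^2*7^1 * 167^1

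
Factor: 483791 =7^1 * 11^1*61^1*103^1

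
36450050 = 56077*650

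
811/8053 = 811/8053= 0.10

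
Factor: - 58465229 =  - 5483^1 *10663^1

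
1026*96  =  98496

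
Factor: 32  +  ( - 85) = - 53^1 = -53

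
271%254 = 17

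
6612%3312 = 3300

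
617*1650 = 1018050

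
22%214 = 22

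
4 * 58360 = 233440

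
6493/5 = 6493/5 = 1298.60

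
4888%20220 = 4888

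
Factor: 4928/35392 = 11^1*79^(-1 ) = 11/79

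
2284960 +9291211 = 11576171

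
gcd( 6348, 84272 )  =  92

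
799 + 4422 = 5221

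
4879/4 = 4879/4  =  1219.75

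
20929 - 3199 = 17730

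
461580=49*9420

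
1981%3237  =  1981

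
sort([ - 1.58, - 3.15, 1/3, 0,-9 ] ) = [ - 9, - 3.15, - 1.58,0,1/3]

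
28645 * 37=1059865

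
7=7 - 0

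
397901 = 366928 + 30973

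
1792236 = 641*2796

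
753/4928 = 753/4928 = 0.15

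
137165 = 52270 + 84895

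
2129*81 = 172449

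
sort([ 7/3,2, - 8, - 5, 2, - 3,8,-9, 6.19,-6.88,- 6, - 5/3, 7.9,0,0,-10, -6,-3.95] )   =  [ - 10, - 9,-8, - 6.88, - 6, - 6, - 5, - 3.95,-3,- 5/3,0, 0, 2 , 2,7/3,6.19, 7.9,8]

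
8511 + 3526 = 12037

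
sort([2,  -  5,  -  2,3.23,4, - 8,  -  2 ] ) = [-8, - 5, - 2,-2,2,3.23, 4] 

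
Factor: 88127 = 13^1  *  6779^1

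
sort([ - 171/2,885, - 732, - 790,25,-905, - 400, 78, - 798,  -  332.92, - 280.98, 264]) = [ - 905, - 798,-790, - 732, - 400, - 332.92, - 280.98, - 171/2,25 , 78,264 , 885 ]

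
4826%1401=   623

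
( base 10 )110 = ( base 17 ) 68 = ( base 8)156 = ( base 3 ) 11002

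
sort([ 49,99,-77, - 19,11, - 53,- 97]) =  [ - 97,-77, -53, - 19,11,49, 99]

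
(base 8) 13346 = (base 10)5862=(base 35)4rh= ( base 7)23043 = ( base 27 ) 813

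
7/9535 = 7/9535 = 0.00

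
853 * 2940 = 2507820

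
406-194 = 212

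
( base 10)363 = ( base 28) cr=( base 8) 553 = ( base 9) 443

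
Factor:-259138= -2^1*11^1 * 11779^1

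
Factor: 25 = 5^2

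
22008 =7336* 3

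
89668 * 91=8159788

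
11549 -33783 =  - 22234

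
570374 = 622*917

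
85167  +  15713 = 100880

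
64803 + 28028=92831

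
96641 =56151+40490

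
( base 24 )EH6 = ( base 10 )8478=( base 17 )1c5c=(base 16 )211e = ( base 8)20436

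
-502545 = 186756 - 689301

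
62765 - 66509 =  - 3744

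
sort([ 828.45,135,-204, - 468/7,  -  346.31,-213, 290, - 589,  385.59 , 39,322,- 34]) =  [ - 589, - 346.31, - 213,-204, - 468/7, - 34,39,135,290,322, 385.59, 828.45 ]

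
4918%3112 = 1806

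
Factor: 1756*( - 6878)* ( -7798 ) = 2^4*7^1*19^1*181^1 * 439^1 * 557^1 = 94182434864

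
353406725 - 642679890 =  -289273165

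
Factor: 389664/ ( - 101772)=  - 2^3*3^1*41^1* 257^( - 1) = - 984/257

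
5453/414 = 13 +71/414 = 13.17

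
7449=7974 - 525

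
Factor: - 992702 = -2^1*137^1*3623^1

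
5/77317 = 5/77317 = 0.00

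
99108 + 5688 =104796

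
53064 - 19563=33501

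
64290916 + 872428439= 936719355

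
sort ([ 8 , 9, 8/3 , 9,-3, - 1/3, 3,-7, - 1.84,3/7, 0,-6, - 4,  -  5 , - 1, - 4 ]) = [- 7, - 6, - 5,  -  4, - 4,-3, -1.84,-1, - 1/3,0,3/7,  8/3, 3, 8,9, 9]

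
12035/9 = 1337 + 2/9 = 1337.22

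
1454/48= 727/24 = 30.29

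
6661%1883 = 1012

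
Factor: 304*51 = 15504 = 2^4*3^1 * 17^1*19^1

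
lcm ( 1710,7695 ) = 15390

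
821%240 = 101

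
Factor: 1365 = 3^1*5^1*7^1* 13^1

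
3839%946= 55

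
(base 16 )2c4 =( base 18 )236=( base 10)708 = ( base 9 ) 866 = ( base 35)K8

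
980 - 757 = 223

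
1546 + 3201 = 4747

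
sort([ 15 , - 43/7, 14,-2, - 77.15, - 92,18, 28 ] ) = [-92,-77.15,  -  43/7,  -  2  ,  14, 15, 18, 28]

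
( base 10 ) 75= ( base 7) 135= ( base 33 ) 29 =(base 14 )55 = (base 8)113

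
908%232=212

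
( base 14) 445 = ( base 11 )6a9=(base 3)1011022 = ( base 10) 845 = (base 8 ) 1515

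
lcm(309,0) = 0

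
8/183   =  8/183=0.04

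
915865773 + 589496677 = 1505362450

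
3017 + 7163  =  10180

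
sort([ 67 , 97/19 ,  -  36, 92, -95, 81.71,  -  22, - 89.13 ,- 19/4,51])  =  [-95, - 89.13, - 36, - 22, - 19/4, 97/19, 51, 67 , 81.71, 92 ]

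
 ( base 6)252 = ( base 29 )3H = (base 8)150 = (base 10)104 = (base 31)3b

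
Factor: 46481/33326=53/38 = 2^( - 1 )*19^(- 1)*53^1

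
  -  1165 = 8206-9371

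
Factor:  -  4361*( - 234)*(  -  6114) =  - 2^2*3^3*7^2*13^1*89^1*  1019^1  =  - 6239178036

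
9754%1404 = 1330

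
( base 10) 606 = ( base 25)O6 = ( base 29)KQ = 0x25E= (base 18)1FC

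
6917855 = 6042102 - -875753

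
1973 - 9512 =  - 7539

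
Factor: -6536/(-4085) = 8/5 = 2^3*5^(  -  1)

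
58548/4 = 14637 = 14637.00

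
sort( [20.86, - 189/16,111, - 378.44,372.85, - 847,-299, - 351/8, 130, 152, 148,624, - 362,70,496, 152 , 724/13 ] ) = [-847,-378.44 , - 362,-299 , - 351/8, - 189/16,  20.86, 724/13, 70,111,130, 148,152, 152 , 372.85,496, 624] 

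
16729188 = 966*17318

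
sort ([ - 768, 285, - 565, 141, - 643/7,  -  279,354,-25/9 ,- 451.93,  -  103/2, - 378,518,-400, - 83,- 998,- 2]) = [- 998,-768, - 565, - 451.93,-400, - 378,-279, -643/7,  -  83,-103/2, - 25/9 , - 2,141 , 285,354,518]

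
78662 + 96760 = 175422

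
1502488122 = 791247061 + 711241061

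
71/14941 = 71/14941 = 0.00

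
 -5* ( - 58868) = 294340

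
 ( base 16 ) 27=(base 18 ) 23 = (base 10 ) 39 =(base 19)21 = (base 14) 2b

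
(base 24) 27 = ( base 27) 21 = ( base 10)55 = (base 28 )1R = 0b110111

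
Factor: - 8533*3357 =-28645281 = -  3^2 * 7^1*23^1*53^1*373^1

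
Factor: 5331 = 3^1*1777^1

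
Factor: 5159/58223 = 7^1 * 79^( - 1 ) = 7/79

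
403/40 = 403/40 = 10.07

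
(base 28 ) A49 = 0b1111100011001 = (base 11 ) 5a88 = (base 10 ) 7961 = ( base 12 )4735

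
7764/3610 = 2 + 272/1805= 2.15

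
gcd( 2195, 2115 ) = 5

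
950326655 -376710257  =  573616398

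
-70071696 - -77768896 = 7697200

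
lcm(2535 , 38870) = 116610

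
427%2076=427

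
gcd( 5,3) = 1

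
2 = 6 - 4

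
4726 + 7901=12627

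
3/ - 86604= - 1/28868 = -0.00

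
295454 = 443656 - 148202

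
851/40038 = 851/40038 = 0.02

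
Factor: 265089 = 3^1 * 11^1* 29^1*277^1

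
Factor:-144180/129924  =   - 5^1*89^1*401^(  -  1 ) = - 445/401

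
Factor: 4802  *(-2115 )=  - 2^1*3^2*5^1*7^4*47^1 = -10156230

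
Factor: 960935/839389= 5^1 * 311^( - 1 )*2699^( -1 )*192187^1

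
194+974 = 1168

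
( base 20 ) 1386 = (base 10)9366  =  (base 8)22226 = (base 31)9N4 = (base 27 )CMO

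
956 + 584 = 1540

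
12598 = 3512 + 9086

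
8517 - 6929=1588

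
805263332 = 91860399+713402933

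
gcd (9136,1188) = 4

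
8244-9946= - 1702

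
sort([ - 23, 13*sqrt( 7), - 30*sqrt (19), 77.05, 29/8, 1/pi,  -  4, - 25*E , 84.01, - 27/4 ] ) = [ - 30*sqrt(19),-25*E, - 23, - 27/4,- 4, 1/pi, 29/8 , 13*sqrt(7 ), 77.05, 84.01] 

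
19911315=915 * 21761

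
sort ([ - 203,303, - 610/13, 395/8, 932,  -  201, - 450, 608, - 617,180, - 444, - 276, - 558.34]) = [-617,-558.34, -450, - 444, - 276, - 203, - 201,- 610/13, 395/8,180 , 303, 608,932]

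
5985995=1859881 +4126114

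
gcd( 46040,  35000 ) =40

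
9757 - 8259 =1498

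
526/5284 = 263/2642 = 0.10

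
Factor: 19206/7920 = 2^( - 3 )*5^( - 1 )* 97^1 = 97/40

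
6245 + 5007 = 11252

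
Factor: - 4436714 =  - 2^1*431^1*5147^1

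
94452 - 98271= -3819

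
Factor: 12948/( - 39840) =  - 2^( - 3 ) * 5^( - 1)*13^1=- 13/40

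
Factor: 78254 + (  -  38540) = 39714 = 2^1 * 3^1*6619^1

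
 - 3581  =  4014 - 7595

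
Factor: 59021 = 59021^1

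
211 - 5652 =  - 5441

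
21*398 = 8358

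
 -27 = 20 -47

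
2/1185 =2/1185=0.00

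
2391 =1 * 2391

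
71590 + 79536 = 151126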